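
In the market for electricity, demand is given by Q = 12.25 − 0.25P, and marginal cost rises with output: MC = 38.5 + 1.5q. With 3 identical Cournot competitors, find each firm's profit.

π_i = 1.71

Inverting demand: P = 49 − 4Q.
With 3 symmetric Cournot firms, each firm's FOC gives 49 − 16q = 38.5 + 1.5q, so q = 0.6, Q = 3·0.6 = 1.8, and P = 41.8.
Each firm's profit = 41.8·0.6 − (38.5·0.6 + ½·1.5·0.6²) = 1.71.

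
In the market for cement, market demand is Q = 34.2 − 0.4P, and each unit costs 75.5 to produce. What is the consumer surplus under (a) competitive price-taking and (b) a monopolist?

Competition: CS = 20; Monopoly: CS = 5

Inverting demand: P = 85.5 − 2.5Q.
Competitive firms price at marginal cost: P = 75.5, giving Q = 4.
CS = ½·(85.5 − 75.5)·4 = 20.
A monopolist chooses Q where MR = MC. MR = 85.5 − 5Q; setting this equal to 75.5 gives Q = 2 and P = 80.5.
CS = ½·(85.5 − 80.5)·2 = 5.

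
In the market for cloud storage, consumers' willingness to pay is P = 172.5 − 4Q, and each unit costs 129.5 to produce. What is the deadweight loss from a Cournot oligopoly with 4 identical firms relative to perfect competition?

DWL = 9.245

Under competition P = MC = 129.5, so Q = (172.5 − 129.5)/4 = 10.75.
In a 4-firm Cournot equilibrium, symmetry and the first-order condition give q = (172.5 − 129.5)/(20) = 2.15. So Q = 8.6 and P = 138.1.
DWL is the triangle between Q = 8.6 and Q = 10.75: ½·(10.75 − 8.6)·(138.1 − 129.5) = 9.245.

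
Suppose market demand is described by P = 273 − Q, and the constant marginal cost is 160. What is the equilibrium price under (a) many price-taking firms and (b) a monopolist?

Perfect competition: P = MC = 160, so 273 − Q = 160 and Q = 113.
A monopolist chooses Q where MR = MC. MR = 273 − 2Q; setting this equal to 160 gives Q = 56.5 and P = 216.5.

Competition: P = 160; Monopoly: P = 216.5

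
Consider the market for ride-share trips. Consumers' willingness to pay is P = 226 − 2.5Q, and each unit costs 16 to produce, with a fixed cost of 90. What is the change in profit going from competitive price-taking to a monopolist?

π rises by 4410

Under competition P = MC = 16, so Q = (226 − 16)/2.5 = 84.
Profit = (16 − 16)·84 − 90 = −90.
A monopolist chooses Q where MR = MC. MR = 226 − 5Q; setting this equal to 16 gives Q = 42 and P = 121.
Profit = (121 − 16)·42 − 90 = 4320.
Change in profit: 4320 − −90 = 4410.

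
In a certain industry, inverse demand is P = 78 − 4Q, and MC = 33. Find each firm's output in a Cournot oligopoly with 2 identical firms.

In a 2-firm Cournot equilibrium, symmetry and the first-order condition give q = (78 − 33)/(12) = 3.75. So Q = 7.5 and P = 48.

q_i = 3.75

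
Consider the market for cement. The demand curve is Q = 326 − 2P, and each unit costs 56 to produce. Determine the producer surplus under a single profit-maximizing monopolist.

PS = 5724.5

Inverting demand: P = 163 − 0.5Q.
The monopolist equates marginal revenue to marginal cost: 163 − Q = 56, so Q = 107. From demand, P = 109.5.
PS = (109.5 − 56)·107 = 5724.5.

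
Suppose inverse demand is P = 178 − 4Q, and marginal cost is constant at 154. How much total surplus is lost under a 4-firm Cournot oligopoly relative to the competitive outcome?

DWL = 2.88

Competitive firms price at marginal cost: P = 154, giving Q = 6.
With 4 symmetric Cournot firms, each firm's FOC gives 178 − 20q = 154, so q = 1.2, Q = 4·1.2 = 4.8, and P = 158.8.
DWL is the triangle between Q = 4.8 and Q = 6: ½·(6 − 4.8)·(158.8 − 154) = 2.88.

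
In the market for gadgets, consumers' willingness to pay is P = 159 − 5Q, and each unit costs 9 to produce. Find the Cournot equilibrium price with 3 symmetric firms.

P = 46.5

With 3 symmetric Cournot firms, each firm's FOC gives 159 − 20q = 9, so q = 7.5, Q = 3·7.5 = 22.5, and P = 46.5.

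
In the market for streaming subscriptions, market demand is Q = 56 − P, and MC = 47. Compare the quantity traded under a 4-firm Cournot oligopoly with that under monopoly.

Cournot: Q = 7.2; Monopoly: Q = 4.5

Inverting demand: P = 56 − Q.
In a 4-firm Cournot equilibrium, symmetry and the first-order condition give q = (56 − 47)/(5) = 1.8. So Q = 7.2 and P = 48.8.
Monopoly sets MR = MC: 56 − 2Q = 47 ⇒ Q = 4.5, P = 56 − 4.5 = 51.5.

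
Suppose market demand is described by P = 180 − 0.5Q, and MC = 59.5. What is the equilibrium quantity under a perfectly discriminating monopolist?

Under first-degree price discrimination the firm charges each unit its demand price and produces up to where P = MC, i.e. Q = 241. Consumer surplus is zero; producer surplus equals total surplus.

Q = 241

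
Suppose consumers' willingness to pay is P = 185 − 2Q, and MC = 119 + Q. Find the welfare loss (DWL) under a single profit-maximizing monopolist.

Competitive equilibrium sets price equal to marginal cost: 185 − 2Q = 119 + Q, so Q = 22 and P = 141.
Monopoly sets MR = MC: 185 − 4Q = 119 + Q ⇒ Q = 13.2, P = 185 − 2·13.2 = 158.6.
CS = ½·(185 − 141)·22 = 484; PS = (141·22 − 119·22 − ½·1·22²) = 242; TS = 726.
CS = ½·(185 − 158.6)·13.2 = 174.24; PS = (158.6·13.2 − 119·13.2 − ½·1·13.2²) = 435.6; TS = 609.84.
DWL = 726 − 609.84 = 116.16.

DWL = 116.16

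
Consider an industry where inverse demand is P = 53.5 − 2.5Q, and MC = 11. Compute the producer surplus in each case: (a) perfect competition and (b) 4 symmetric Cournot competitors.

Competition: PS = 0; Cournot: PS = 115.6

Perfect competition: P = MC = 11, so 53.5 − 2.5Q = 11 and Q = 17.
PS = (11 − 11)·17 = 0.
In a 4-firm Cournot equilibrium, symmetry and the first-order condition give q = (53.5 − 11)/(12.5) = 3.4. So Q = 13.6 and P = 19.5.
PS = (19.5 − 11)·13.6 = 115.6.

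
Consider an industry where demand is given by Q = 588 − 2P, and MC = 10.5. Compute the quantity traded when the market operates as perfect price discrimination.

Q = 567

Inverting demand: P = 294 − 0.5Q.
A perfectly discriminating monopolist sells every unit with P(Q) ≥ MC(Q), so output equals the competitive quantity Q = 567. Each buyer pays their reservation price, so CS = 0 and the firm captures all surplus.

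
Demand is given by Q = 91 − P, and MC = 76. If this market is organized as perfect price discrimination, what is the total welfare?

TS = 112.5

Inverting demand: P = 91 − Q.
Under first-degree price discrimination the firm charges each unit its demand price and produces up to where P = MC, i.e. Q = 15. Consumer surplus is zero; producer surplus equals total surplus.
TS = 112.5 (equal to competitive TS).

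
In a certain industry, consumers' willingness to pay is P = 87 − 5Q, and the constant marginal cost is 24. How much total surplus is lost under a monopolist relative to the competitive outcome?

Competitive firms price at marginal cost: P = 24, giving Q = 12.6.
A monopolist chooses Q where MR = MC. MR = 87 − 10Q; setting this equal to 24 gives Q = 6.3 and P = 55.5.
DWL is the triangle between Q = 6.3 and Q = 12.6: ½·(12.6 − 6.3)·(55.5 − 24) = 99.225.

DWL = 99.225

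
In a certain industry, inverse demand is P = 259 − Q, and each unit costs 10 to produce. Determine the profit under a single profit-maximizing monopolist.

The monopolist equates marginal revenue to marginal cost: 259 − 2Q = 10, so Q = 124.5. From demand, P = 134.5.
Profit = (134.5 − 10)·124.5 = 15500.25.

Profit = 15500.25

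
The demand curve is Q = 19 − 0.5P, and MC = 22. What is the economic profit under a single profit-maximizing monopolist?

Inverting demand: P = 38 − 2Q.
Monopoly sets MR = MC: 38 − 4Q = 22 ⇒ Q = 4, P = 38 − 2·4 = 30.
Profit = (30 − 22)·4 = 32.

Profit = 32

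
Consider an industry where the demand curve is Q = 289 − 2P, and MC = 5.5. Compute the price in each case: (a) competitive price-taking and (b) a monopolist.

Inverting demand: P = 144.5 − 0.5Q.
Perfect competition: P = MC = 5.5, so 144.5 − 0.5Q = 5.5 and Q = 278.
The monopolist equates marginal revenue to marginal cost: 144.5 − Q = 5.5, so Q = 139. From demand, P = 75.

Competition: P = 5.5; Monopoly: P = 75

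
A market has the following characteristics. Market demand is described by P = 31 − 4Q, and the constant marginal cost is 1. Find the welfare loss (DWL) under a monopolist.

DWL = 28.125

Competitive firms price at marginal cost: P = 1, giving Q = 7.5.
A monopolist chooses Q where MR = MC. MR = 31 − 8Q; setting this equal to 1 gives Q = 3.75 and P = 16.
DWL is the triangle between Q = 3.75 and Q = 7.5: ½·(7.5 − 3.75)·(16 − 1) = 28.125.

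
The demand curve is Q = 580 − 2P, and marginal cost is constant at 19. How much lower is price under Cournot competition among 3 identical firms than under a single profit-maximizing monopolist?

P falls by 67.75

Inverting demand: P = 290 − 0.5Q.
A monopolist chooses Q where MR = MC. MR = 290 − Q; setting this equal to 19 gives Q = 271 and P = 154.5.
In a 3-firm Cournot equilibrium, symmetry and the first-order condition give q = (290 − 19)/(2) = 135.5. So Q = 406.5 and P = 86.75.
Change in price: 86.75 − 154.5 = −67.75.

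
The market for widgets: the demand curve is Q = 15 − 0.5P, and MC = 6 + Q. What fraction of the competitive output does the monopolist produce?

Inverting demand: P = 30 − 2Q.
Monopoly sets MR = MC: 30 − 4Q = 6 + Q ⇒ Q = 4.8, P = 30 − 2·4.8 = 20.4.
Under competition P = MC: 30 − 2Q = 6 + Q ⇒ Q = 8, P = 14.
Ratio Q_m/Q_c = 4.8/8 = 0.6.

Q_m/Q_c = 0.6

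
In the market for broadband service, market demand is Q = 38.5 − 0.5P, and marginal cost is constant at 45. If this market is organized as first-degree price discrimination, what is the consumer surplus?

CS = 0

Inverting demand: P = 77 − 2Q.
Under first-degree price discrimination the firm charges each unit its demand price and produces up to where P = MC, i.e. Q = 16. Consumer surplus is zero; producer surplus equals total surplus.
CS = 0.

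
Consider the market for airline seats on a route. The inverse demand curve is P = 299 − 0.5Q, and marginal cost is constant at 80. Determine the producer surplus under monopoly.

PS = 23980.5

A monopolist chooses Q where MR = MC. MR = 299 − Q; setting this equal to 80 gives Q = 219 and P = 189.5.
PS = (189.5 − 80)·219 = 23980.5.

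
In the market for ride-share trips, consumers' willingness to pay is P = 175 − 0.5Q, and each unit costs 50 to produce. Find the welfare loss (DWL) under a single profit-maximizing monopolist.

Perfect competition: P = MC = 50, so 175 − 0.5Q = 50 and Q = 250.
The monopolist equates marginal revenue to marginal cost: 175 − Q = 50, so Q = 125. From demand, P = 112.5.
DWL is the triangle between Q = 125 and Q = 250: ½·(250 − 125)·(112.5 − 50) = 3906.25.

DWL = 3906.25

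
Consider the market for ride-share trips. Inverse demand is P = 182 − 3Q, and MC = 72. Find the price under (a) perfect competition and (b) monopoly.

Competition: P = 72; Monopoly: P = 127

Perfect competition: P = MC = 72, so 182 − 3Q = 72 and Q = 110/3.
A monopolist chooses Q where MR = MC. MR = 182 − 6Q; setting this equal to 72 gives Q = 55/3 and P = 127.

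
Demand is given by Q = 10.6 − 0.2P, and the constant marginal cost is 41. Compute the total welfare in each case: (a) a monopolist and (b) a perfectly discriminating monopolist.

Monopoly: TS = 10.8; Perfect PD: TS = 14.4

Inverting demand: P = 53 − 5Q.
Monopoly sets MR = MC: 53 − 10Q = 41 ⇒ Q = 1.2, P = 53 − 5·1.2 = 47.
CS = ½·(53 − 47)·1.2 = 3.6; PS = (47 − 41)·1.2 = 7.2; TS = 10.8.
Under first-degree price discrimination the firm charges each unit its demand price and produces up to where P = MC, i.e. Q = 2.4. Consumer surplus is zero; producer surplus equals total surplus.
TS = 14.4 (equal to competitive TS).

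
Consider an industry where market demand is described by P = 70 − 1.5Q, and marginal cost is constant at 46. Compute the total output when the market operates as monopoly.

Q = 8

A monopolist chooses Q where MR = MC. MR = 70 − 3Q; setting this equal to 46 gives Q = 8 and P = 58.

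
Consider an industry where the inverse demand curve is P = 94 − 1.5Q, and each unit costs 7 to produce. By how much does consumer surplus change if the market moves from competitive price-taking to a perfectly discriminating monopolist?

Competitive firms price at marginal cost: P = 7, giving Q = 58.
CS = ½·(94 − 7)·58 = 2523.
Under first-degree price discrimination the firm charges each unit its demand price and produces up to where P = MC, i.e. Q = 58. Consumer surplus is zero; producer surplus equals total surplus.
CS = 0.
Change in consumer surplus: 0 − 2523 = −2523.

CS falls by 2523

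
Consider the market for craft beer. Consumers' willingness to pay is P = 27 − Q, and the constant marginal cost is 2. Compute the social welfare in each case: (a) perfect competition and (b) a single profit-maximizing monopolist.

Under competition P = MC = 2, so Q = (27 − 2)/1 = 25.
CS = ½·(27 − 2)·25 = 312.5; PS = (2 − 2)·25 = 0; TS = 312.5.
Monopoly sets MR = MC: 27 − 2Q = 2 ⇒ Q = 12.5, P = 27 − 12.5 = 14.5.
CS = ½·(27 − 14.5)·12.5 = 78.125; PS = (14.5 − 2)·12.5 = 156.25; TS = 234.375.

Competition: TS = 312.5; Monopoly: TS = 234.375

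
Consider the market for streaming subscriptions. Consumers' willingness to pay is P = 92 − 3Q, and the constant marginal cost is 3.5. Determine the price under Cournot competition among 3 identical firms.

P = 25.625

Cournot with 3 identical firms: the symmetric best-response condition is 92 − 12q = 3.5. Each firm produces q = 7.375, total output Q = 22.125, price P = 25.625.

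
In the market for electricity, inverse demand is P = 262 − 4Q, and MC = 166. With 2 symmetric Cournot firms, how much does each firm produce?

With 2 symmetric Cournot firms, each firm's FOC gives 262 − 12q = 166, so q = 8, Q = 2·8 = 16, and P = 198.

q_i = 8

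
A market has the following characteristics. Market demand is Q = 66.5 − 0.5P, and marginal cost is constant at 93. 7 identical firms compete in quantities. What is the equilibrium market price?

P = 98

Inverting demand: P = 133 − 2Q.
With 7 symmetric Cournot firms, each firm's FOC gives 133 − 16q = 93, so q = 2.5, Q = 7·2.5 = 17.5, and P = 98.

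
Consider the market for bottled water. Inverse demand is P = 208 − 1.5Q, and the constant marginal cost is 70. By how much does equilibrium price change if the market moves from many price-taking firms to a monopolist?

Equilibrium price rises by 69

Under competition P = MC = 70, so Q = (208 − 70)/1.5 = 92.
Monopoly sets MR = MC: 208 − 3Q = 70 ⇒ Q = 46, P = 208 − 1.5·46 = 139.
Change in equilibrium price: 139 − 70 = 69.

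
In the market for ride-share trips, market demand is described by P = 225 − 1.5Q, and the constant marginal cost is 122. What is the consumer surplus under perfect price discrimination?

CS = 0

With perfect price discrimination, output is the efficient level Q = 206/3 (where demand meets MC), but every buyer pays their willingness to pay: CS = 0 and PS = total surplus.
CS = 0.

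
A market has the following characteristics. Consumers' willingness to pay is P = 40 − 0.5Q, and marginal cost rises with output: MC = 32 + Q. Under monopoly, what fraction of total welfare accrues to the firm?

Monopoly sets MR = MC: 40 − Q = 32 + Q ⇒ Q = 4, P = 40 − 0.5·4 = 38.
CS = ½·(40 − 38)·4 = 4.
PS = P·Q − VC(Q) = 38·4 − (32·4 + ½·1·4²) = 16.
Share captured = PS/TS = 16/20 = 0.8.

PS/TS = 0.8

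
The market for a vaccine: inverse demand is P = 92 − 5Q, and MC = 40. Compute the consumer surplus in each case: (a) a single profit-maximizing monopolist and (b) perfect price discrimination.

Monopoly: CS = 67.6; Perfect PD: CS = 0

A monopolist chooses Q where MR = MC. MR = 92 − 10Q; setting this equal to 40 gives Q = 5.2 and P = 66.
CS = ½·(92 − 66)·5.2 = 67.6.
A perfectly discriminating monopolist sells every unit with P(Q) ≥ MC(Q), so output equals the competitive quantity Q = 10.4. Each buyer pays their reservation price, so CS = 0 and the firm captures all surplus.
CS = 0.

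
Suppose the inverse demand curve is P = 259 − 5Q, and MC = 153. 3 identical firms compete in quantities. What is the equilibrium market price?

P = 179.5

In a 3-firm Cournot equilibrium, symmetry and the first-order condition give q = (259 − 153)/(20) = 5.3. So Q = 15.9 and P = 179.5.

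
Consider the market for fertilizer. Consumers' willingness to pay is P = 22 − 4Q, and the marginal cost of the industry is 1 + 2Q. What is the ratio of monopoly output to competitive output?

A monopolist chooses Q where MR = MC. MR = 22 − 8Q; setting this equal to 1 + 2Q gives Q = 2.1 and P = 13.6.
Competitive equilibrium sets price equal to marginal cost: 22 − 4Q = 1 + 2Q, so Q = 3.5 and P = 8.
Ratio Q_m/Q_c = 2.1/3.5 = 0.6.

Q_m/Q_c = 0.6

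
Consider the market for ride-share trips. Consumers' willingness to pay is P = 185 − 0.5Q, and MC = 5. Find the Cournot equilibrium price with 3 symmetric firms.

In a 3-firm Cournot equilibrium, symmetry and the first-order condition give q = (185 − 5)/(2) = 90. So Q = 270 and P = 50.

P = 50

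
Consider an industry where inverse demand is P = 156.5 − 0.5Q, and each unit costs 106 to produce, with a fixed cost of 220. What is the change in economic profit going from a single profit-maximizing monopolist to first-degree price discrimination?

The monopolist equates marginal revenue to marginal cost: 156.5 − Q = 106, so Q = 50.5. From demand, P = 131.25.
Profit = (131.25 − 106)·50.5 − 220 = 1055.125.
Under first-degree price discrimination the firm charges each unit its demand price and produces up to where P = MC, i.e. Q = 101. Consumer surplus is zero; producer surplus equals total surplus.
PS equals the full surplus area, 2550.25. Profit = 2550.25 − 220 = 2330.25.
Change in economic profit: 2330.25 − 1055.125 = 1275.125.

π rises by 1275.125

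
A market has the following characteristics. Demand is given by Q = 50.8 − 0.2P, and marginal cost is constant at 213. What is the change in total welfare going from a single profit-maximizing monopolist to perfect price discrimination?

Inverting demand: P = 254 − 5Q.
Monopoly sets MR = MC: 254 − 10Q = 213 ⇒ Q = 4.1, P = 254 − 5·4.1 = 233.5.
CS = ½·(254 − 233.5)·4.1 = 42.025; PS = (233.5 − 213)·4.1 = 84.05; TS = 126.075.
With perfect price discrimination, output is the efficient level Q = 8.2 (where demand meets MC), but every buyer pays their willingness to pay: CS = 0 and PS = total surplus.
TS = 168.1 (equal to competitive TS).
Change in total welfare: 168.1 − 126.075 = 42.025.

TS rises by 42.025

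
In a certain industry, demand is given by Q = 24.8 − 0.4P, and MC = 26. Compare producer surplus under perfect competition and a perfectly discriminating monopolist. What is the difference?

PS rises by 259.2

Inverting demand: P = 62 − 2.5Q.
Competitive firms price at marginal cost: P = 26, giving Q = 14.4.
PS = (26 − 26)·14.4 = 0.
With perfect price discrimination, output is the efficient level Q = 14.4 (where demand meets MC), but every buyer pays their willingness to pay: CS = 0 and PS = total surplus.
PS = ½·(62 − 26)·14.4 = 259.2.
Change in producer surplus: 259.2 − 0 = 259.2.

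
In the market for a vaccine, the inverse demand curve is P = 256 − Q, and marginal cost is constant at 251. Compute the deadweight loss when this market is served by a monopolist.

DWL = 3.125

Competitive firms price at marginal cost: P = 251, giving Q = 5.
Monopoly sets MR = MC: 256 − 2Q = 251 ⇒ Q = 2.5, P = 256 − 2.5 = 253.5.
DWL is the triangle between Q = 2.5 and Q = 5: ½·(5 − 2.5)·(253.5 − 251) = 3.125.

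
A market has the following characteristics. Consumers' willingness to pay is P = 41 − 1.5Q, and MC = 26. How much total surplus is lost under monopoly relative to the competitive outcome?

DWL = 18.75

Under competition P = MC = 26, so Q = (41 − 26)/1.5 = 10.
A monopolist chooses Q where MR = MC. MR = 41 − 3Q; setting this equal to 26 gives Q = 5 and P = 33.5.
DWL is the triangle between Q = 5 and Q = 10: ½·(10 − 5)·(33.5 − 26) = 18.75.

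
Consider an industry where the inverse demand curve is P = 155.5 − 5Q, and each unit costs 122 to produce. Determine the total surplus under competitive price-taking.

Competitive firms price at marginal cost: P = 122, giving Q = 6.7.
CS = ½·(155.5 − 122)·6.7 = 112.225; PS = (122 − 122)·6.7 = 0; TS = 112.225.

TS = 112.225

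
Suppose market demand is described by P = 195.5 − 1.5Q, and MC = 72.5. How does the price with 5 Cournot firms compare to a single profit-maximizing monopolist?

Cournot: P = 93; Monopoly: P = 134

With 5 symmetric Cournot firms, each firm's FOC gives 195.5 − 9q = 72.5, so q = 41/3, Q = 5·41/3 = 205/3, and P = 93.
A monopolist chooses Q where MR = MC. MR = 195.5 − 3Q; setting this equal to 72.5 gives Q = 41 and P = 134.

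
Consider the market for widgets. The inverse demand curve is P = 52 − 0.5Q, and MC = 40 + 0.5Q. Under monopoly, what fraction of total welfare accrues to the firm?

Monopoly sets MR = MC: 52 − Q = 40 + 0.5Q ⇒ Q = 8, P = 52 − 0.5·8 = 48.
CS = ½·(52 − 48)·8 = 16.
PS = P·Q − VC(Q) = 48·8 − (40·8 + ½·0.5·8²) = 48.
Share captured = PS/TS = 48/64 = 0.75.

PS/TS = 0.75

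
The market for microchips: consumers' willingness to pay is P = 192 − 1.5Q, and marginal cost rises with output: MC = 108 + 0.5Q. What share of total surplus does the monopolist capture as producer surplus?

A monopolist chooses Q where MR = MC. MR = 192 − 3Q; setting this equal to 108 + 0.5Q gives Q = 24 and P = 156.
CS = ½·(192 − 156)·24 = 432.
PS = P·Q − VC(Q) = 156·24 − (108·24 + ½·0.5·24²) = 1008.
Share captured = PS/TS = 1008/1440 = 0.7.

PS/TS = 0.7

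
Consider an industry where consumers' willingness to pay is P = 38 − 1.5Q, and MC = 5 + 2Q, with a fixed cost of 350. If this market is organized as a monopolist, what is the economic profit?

Profit = −241.1

A monopolist chooses Q where MR = MC. MR = 38 − 3Q; setting this equal to 5 + 2Q gives Q = 6.6 and P = 28.1.
Profit = 28.1·6.6 − (5·6.6 + ½·2·6.6²) − 350 = −241.1.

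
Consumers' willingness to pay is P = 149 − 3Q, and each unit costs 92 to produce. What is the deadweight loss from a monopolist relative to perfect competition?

Under competition P = MC = 92, so Q = (149 − 92)/3 = 19.
The monopolist equates marginal revenue to marginal cost: 149 − 6Q = 92, so Q = 9.5. From demand, P = 120.5.
DWL is the triangle between Q = 9.5 and Q = 19: ½·(19 − 9.5)·(120.5 − 92) = 135.375.

DWL = 135.375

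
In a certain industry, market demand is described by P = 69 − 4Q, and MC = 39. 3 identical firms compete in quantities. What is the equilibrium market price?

P = 46.5

In a 3-firm Cournot equilibrium, symmetry and the first-order condition give q = (69 − 39)/(16) = 1.875. So Q = 5.625 and P = 46.5.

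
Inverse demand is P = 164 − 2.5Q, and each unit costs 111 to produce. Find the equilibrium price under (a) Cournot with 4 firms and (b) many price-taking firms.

Cournot with 4 identical firms: the symmetric best-response condition is 164 − 12.5q = 111. Each firm produces q = 4.24, total output Q = 16.96, price P = 121.6.
Competitive firms price at marginal cost: P = 111, giving Q = 21.2.

Cournot: P = 121.6; Competition: P = 111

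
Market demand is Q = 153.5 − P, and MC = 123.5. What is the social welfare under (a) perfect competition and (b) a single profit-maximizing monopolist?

Inverting demand: P = 153.5 − Q.
Under competition P = MC = 123.5, so Q = (153.5 − 123.5)/1 = 30.
CS = ½·(153.5 − 123.5)·30 = 450; PS = (123.5 − 123.5)·30 = 0; TS = 450.
The monopolist equates marginal revenue to marginal cost: 153.5 − 2Q = 123.5, so Q = 15. From demand, P = 138.5.
CS = ½·(153.5 − 138.5)·15 = 112.5; PS = (138.5 − 123.5)·15 = 225; TS = 337.5.

Competition: TS = 450; Monopoly: TS = 337.5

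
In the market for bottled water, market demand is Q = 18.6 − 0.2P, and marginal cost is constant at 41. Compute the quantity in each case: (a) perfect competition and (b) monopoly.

Competition: Q = 10.4; Monopoly: Q = 5.2

Inverting demand: P = 93 − 5Q.
Competitive firms price at marginal cost: P = 41, giving Q = 10.4.
The monopolist equates marginal revenue to marginal cost: 93 − 10Q = 41, so Q = 5.2. From demand, P = 67.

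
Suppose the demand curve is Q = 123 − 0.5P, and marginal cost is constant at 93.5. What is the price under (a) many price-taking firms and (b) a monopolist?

Competition: P = 93.5; Monopoly: P = 169.75

Inverting demand: P = 246 − 2Q.
Under competition P = MC = 93.5, so Q = (246 − 93.5)/2 = 76.25.
Monopoly sets MR = MC: 246 − 4Q = 93.5 ⇒ Q = 38.125, P = 246 − 2·38.125 = 169.75.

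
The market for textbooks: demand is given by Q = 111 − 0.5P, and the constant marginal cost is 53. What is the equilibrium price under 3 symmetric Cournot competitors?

Inverting demand: P = 222 − 2Q.
In a 3-firm Cournot equilibrium, symmetry and the first-order condition give q = (222 − 53)/(8) = 21.125. So Q = 63.375 and P = 95.25.

P = 95.25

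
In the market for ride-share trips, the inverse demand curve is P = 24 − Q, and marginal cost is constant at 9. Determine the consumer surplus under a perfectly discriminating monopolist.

CS = 0

A perfectly discriminating monopolist sells every unit with P(Q) ≥ MC(Q), so output equals the competitive quantity Q = 15. Each buyer pays their reservation price, so CS = 0 and the firm captures all surplus.
CS = 0.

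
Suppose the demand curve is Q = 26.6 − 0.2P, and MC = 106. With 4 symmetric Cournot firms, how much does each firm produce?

Inverting demand: P = 133 − 5Q.
Cournot with 4 identical firms: the symmetric best-response condition is 133 − 25q = 106. Each firm produces q = 1.08, total output Q = 4.32, price P = 111.4.

q_i = 1.08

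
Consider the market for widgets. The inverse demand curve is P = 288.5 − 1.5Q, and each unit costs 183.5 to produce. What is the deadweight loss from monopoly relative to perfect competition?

Perfect competition: P = MC = 183.5, so 288.5 − 1.5Q = 183.5 and Q = 70.
Monopoly sets MR = MC: 288.5 − 3Q = 183.5 ⇒ Q = 35, P = 288.5 − 1.5·35 = 236.
DWL is the triangle between Q = 35 and Q = 70: ½·(70 − 35)·(236 − 183.5) = 918.75.

DWL = 918.75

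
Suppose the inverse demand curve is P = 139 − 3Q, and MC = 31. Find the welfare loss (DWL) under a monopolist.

DWL = 486

Competitive firms price at marginal cost: P = 31, giving Q = 36.
The monopolist equates marginal revenue to marginal cost: 139 − 6Q = 31, so Q = 18. From demand, P = 85.
DWL is the triangle between Q = 18 and Q = 36: ½·(36 − 18)·(85 − 31) = 486.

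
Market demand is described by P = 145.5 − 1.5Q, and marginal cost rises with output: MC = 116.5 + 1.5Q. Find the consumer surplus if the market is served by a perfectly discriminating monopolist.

With perfect price discrimination, output is the efficient level Q = 29/3 (where demand meets MC), but every buyer pays their willingness to pay: CS = 0 and PS = total surplus.
CS = 0.

CS = 0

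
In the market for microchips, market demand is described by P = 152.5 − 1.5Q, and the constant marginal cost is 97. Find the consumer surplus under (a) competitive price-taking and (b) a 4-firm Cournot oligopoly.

Competition: CS = 1026.75; Cournot: CS = 657.12

Perfect competition: P = MC = 97, so 152.5 − 1.5Q = 97 and Q = 37.
CS = ½·(152.5 − 97)·37 = 1026.75.
In a 4-firm Cournot equilibrium, symmetry and the first-order condition give q = (152.5 − 97)/(7.5) = 7.4. So Q = 29.6 and P = 108.1.
CS = ½·(152.5 − 108.1)·29.6 = 657.12.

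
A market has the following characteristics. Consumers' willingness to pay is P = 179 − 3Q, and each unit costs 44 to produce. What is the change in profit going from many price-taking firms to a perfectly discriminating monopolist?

Perfect competition: P = MC = 44, so 179 − 3Q = 44 and Q = 45.
Profit = (44 − 44)·45 = 0.
With perfect price discrimination, output is the efficient level Q = 45 (where demand meets MC), but every buyer pays their willingness to pay: CS = 0 and PS = total surplus.
PS equals the full surplus area, 3037.5. Profit = 3037.5 = 3037.5.
Change in profit: 3037.5 − 0 = 3037.5.

Profit rises by 3037.5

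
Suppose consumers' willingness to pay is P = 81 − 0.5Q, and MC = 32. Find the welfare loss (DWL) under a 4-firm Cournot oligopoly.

Competitive firms price at marginal cost: P = 32, giving Q = 98.
In a 4-firm Cournot equilibrium, symmetry and the first-order condition give q = (81 − 32)/(2.5) = 19.6. So Q = 78.4 and P = 41.8.
DWL is the triangle between Q = 78.4 and Q = 98: ½·(98 − 78.4)·(41.8 − 32) = 96.04.

DWL = 96.04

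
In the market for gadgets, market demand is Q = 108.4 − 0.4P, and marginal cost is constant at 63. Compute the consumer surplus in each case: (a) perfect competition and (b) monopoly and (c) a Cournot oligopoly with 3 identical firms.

Competition: CS = 8652.8; Monopoly: CS = 2163.2; Cournot: CS = 4867.2

Inverting demand: P = 271 − 2.5Q.
Competitive firms price at marginal cost: P = 63, giving Q = 83.2.
CS = ½·(271 − 63)·83.2 = 8652.8.
Monopoly sets MR = MC: 271 − 5Q = 63 ⇒ Q = 41.6, P = 271 − 2.5·41.6 = 167.
CS = ½·(271 − 167)·41.6 = 2163.2.
Cournot with 3 identical firms: the symmetric best-response condition is 271 − 10q = 63. Each firm produces q = 20.8, total output Q = 62.4, price P = 115.
CS = ½·(271 − 115)·62.4 = 4867.2.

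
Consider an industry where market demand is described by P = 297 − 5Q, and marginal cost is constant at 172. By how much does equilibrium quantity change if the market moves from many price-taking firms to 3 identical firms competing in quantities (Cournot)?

Equilibrium quantity falls by 6.25

Under competition P = MC = 172, so Q = (297 − 172)/5 = 25.
Cournot with 3 identical firms: the symmetric best-response condition is 297 − 20q = 172. Each firm produces q = 6.25, total output Q = 18.75, price P = 203.25.
Change in equilibrium quantity: 18.75 − 25 = −6.25.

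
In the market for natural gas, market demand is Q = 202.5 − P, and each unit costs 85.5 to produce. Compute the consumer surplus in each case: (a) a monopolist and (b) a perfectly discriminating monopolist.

Inverting demand: P = 202.5 − Q.
The monopolist equates marginal revenue to marginal cost: 202.5 − 2Q = 85.5, so Q = 58.5. From demand, P = 144.
CS = ½·(202.5 − 144)·58.5 = 1711.125.
A perfectly discriminating monopolist sells every unit with P(Q) ≥ MC(Q), so output equals the competitive quantity Q = 117. Each buyer pays their reservation price, so CS = 0 and the firm captures all surplus.
CS = 0.

Monopoly: CS = 1711.125; Perfect PD: CS = 0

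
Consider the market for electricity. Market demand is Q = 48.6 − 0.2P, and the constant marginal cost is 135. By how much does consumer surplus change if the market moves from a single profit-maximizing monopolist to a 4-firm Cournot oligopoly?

CS rises by 454.896

Inverting demand: P = 243 − 5Q.
The monopolist equates marginal revenue to marginal cost: 243 − 10Q = 135, so Q = 10.8. From demand, P = 189.
CS = ½·(243 − 189)·10.8 = 291.6.
In a 4-firm Cournot equilibrium, symmetry and the first-order condition give q = (243 − 135)/(25) = 4.32. So Q = 17.28 and P = 156.6.
CS = ½·(243 − 156.6)·17.28 = 746.496.
Change in consumer surplus: 746.496 − 291.6 = 454.896.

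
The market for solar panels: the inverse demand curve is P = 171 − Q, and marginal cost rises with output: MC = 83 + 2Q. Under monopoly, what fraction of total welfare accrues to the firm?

A monopolist chooses Q where MR = MC. MR = 171 − 2Q; setting this equal to 83 + 2Q gives Q = 22 and P = 149.
CS = ½·(171 − 149)·22 = 242.
PS = P·Q − VC(Q) = 149·22 − (83·22 + ½·2·22²) = 968.
Share captured = PS/TS = 968/1210 = 0.8.

PS/TS = 0.8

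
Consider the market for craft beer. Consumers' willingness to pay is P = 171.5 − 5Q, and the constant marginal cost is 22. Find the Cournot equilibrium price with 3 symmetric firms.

With 3 symmetric Cournot firms, each firm's FOC gives 171.5 − 20q = 22, so q = 7.475, Q = 3·7.475 = 22.425, and P = 59.375.

P = 59.375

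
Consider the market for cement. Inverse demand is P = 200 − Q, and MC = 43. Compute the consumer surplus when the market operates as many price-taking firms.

Under competition P = MC = 43, so Q = (200 − 43)/1 = 157.
CS = ½·(200 − 43)·157 = 12324.5.

CS = 12324.5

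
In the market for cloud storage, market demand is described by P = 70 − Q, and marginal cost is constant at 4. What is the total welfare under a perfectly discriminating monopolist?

TS = 2178

Under first-degree price discrimination the firm charges each unit its demand price and produces up to where P = MC, i.e. Q = 66. Consumer surplus is zero; producer surplus equals total surplus.
TS = 2178 (equal to competitive TS).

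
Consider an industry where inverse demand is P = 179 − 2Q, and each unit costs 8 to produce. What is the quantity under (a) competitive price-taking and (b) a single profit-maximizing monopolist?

Perfect competition: P = MC = 8, so 179 − 2Q = 8 and Q = 85.5.
A monopolist chooses Q where MR = MC. MR = 179 − 4Q; setting this equal to 8 gives Q = 42.75 and P = 93.5.

Competition: Q = 85.5; Monopoly: Q = 42.75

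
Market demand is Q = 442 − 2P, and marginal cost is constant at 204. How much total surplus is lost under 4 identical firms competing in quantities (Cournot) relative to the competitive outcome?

Inverting demand: P = 221 − 0.5Q.
Perfect competition: P = MC = 204, so 221 − 0.5Q = 204 and Q = 34.
In a 4-firm Cournot equilibrium, symmetry and the first-order condition give q = (221 − 204)/(2.5) = 6.8. So Q = 27.2 and P = 207.4.
DWL is the triangle between Q = 27.2 and Q = 34: ½·(34 − 27.2)·(207.4 − 204) = 11.56.

DWL = 11.56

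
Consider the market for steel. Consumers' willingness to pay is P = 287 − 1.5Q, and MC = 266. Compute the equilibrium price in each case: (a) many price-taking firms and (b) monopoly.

Competition: P = 266; Monopoly: P = 276.5

Competitive firms price at marginal cost: P = 266, giving Q = 14.
A monopolist chooses Q where MR = MC. MR = 287 − 3Q; setting this equal to 266 gives Q = 7 and P = 276.5.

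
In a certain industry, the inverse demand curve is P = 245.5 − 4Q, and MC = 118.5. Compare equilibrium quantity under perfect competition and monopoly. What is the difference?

Equilibrium quantity falls by 15.875

Perfect competition: P = MC = 118.5, so 245.5 − 4Q = 118.5 and Q = 31.75.
Monopoly sets MR = MC: 245.5 − 8Q = 118.5 ⇒ Q = 15.875, P = 245.5 − 4·15.875 = 182.
Change in equilibrium quantity: 15.875 − 31.75 = −15.875.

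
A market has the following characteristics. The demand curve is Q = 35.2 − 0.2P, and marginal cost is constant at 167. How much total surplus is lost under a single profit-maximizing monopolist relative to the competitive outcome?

DWL = 2.025

Inverting demand: P = 176 − 5Q.
Perfect competition: P = MC = 167, so 176 − 5Q = 167 and Q = 1.8.
Monopoly sets MR = MC: 176 − 10Q = 167 ⇒ Q = 0.9, P = 176 − 5·0.9 = 171.5.
DWL is the triangle between Q = 0.9 and Q = 1.8: ½·(1.8 − 0.9)·(171.5 − 167) = 2.025.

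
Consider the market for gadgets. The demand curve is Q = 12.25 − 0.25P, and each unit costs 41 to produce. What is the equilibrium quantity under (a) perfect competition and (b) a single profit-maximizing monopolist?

Inverting demand: P = 49 − 4Q.
Perfect competition: P = MC = 41, so 49 − 4Q = 41 and Q = 2.
A monopolist chooses Q where MR = MC. MR = 49 − 8Q; setting this equal to 41 gives Q = 1 and P = 45.

Competition: Q = 2; Monopoly: Q = 1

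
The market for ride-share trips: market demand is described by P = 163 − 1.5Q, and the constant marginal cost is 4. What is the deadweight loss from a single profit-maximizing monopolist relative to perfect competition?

Perfect competition: P = MC = 4, so 163 − 1.5Q = 4 and Q = 106.
The monopolist equates marginal revenue to marginal cost: 163 − 3Q = 4, so Q = 53. From demand, P = 83.5.
DWL is the triangle between Q = 53 and Q = 106: ½·(106 − 53)·(83.5 − 4) = 2106.75.

DWL = 2106.75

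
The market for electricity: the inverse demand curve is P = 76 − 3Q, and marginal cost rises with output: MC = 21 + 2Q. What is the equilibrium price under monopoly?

P = 55.375

Monopoly sets MR = MC: 76 − 6Q = 21 + 2Q ⇒ Q = 6.875, P = 76 − 3·6.875 = 55.375.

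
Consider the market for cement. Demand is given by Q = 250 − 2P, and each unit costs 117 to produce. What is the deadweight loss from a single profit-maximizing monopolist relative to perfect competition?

Inverting demand: P = 125 − 0.5Q.
Perfect competition: P = MC = 117, so 125 − 0.5Q = 117 and Q = 16.
A monopolist chooses Q where MR = MC. MR = 125 − Q; setting this equal to 117 gives Q = 8 and P = 121.
DWL is the triangle between Q = 8 and Q = 16: ½·(16 − 8)·(121 − 117) = 16.

DWL = 16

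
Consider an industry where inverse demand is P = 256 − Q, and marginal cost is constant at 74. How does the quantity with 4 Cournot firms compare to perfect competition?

In a 4-firm Cournot equilibrium, symmetry and the first-order condition give q = (256 − 74)/(5) = 36.4. So Q = 145.6 and P = 110.4.
Perfect competition: P = MC = 74, so 256 − Q = 74 and Q = 182.

Cournot: Q = 145.6; Competition: Q = 182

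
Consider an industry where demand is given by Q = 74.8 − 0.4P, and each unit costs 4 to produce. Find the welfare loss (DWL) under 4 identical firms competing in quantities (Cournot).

Inverting demand: P = 187 − 2.5Q.
Competitive firms price at marginal cost: P = 4, giving Q = 73.2.
In a 4-firm Cournot equilibrium, symmetry and the first-order condition give q = (187 − 4)/(12.5) = 14.64. So Q = 58.56 and P = 40.6.
DWL is the triangle between Q = 58.56 and Q = 73.2: ½·(73.2 − 58.56)·(40.6 − 4) = 267.912.

DWL = 267.912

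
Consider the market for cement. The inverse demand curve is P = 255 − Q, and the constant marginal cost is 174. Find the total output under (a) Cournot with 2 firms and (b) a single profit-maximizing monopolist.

Cournot: Q = 54; Monopoly: Q = 40.5

Cournot with 2 identical firms: the symmetric best-response condition is 255 − 3q = 174. Each firm produces q = 27, total output Q = 54, price P = 201.
A monopolist chooses Q where MR = MC. MR = 255 − 2Q; setting this equal to 174 gives Q = 40.5 and P = 214.5.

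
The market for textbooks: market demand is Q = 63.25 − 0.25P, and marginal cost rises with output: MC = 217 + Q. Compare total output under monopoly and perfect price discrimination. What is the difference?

Inverting demand: P = 253 − 4Q.
The monopolist equates marginal revenue to marginal cost: 253 − 8Q = 217 + Q, so Q = 4. From demand, P = 237.
A perfectly discriminating monopolist sells every unit with P(Q) ≥ MC(Q), so output equals the competitive quantity Q = 7.2. Each buyer pays their reservation price, so CS = 0 and the firm captures all surplus.
Change in total output: 7.2 − 4 = 3.2.

Total output rises by 3.2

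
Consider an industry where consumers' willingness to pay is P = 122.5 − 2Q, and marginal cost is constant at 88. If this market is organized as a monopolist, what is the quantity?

Q = 8.625

Monopoly sets MR = MC: 122.5 − 4Q = 88 ⇒ Q = 8.625, P = 122.5 − 2·8.625 = 105.25.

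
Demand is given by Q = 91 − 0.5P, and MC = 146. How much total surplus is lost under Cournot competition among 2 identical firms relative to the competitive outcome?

DWL = 36

Inverting demand: P = 182 − 2Q.
Under competition P = MC = 146, so Q = (182 − 146)/2 = 18.
In a 2-firm Cournot equilibrium, symmetry and the first-order condition give q = (182 − 146)/(6) = 6. So Q = 12 and P = 158.
DWL is the triangle between Q = 12 and Q = 18: ½·(18 − 12)·(158 − 146) = 36.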